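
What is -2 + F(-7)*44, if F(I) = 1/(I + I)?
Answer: -36/7 ≈ -5.1429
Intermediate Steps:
F(I) = 1/(2*I)
-2 + F(-7)*44 = -2 + ((½)/(-7))*44 = -2 + ((½)*(-⅐))*44 = -2 - 1/14*44 = -2 - 22/7 = -36/7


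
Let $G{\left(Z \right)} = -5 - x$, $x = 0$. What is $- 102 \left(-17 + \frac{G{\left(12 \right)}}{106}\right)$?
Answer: $\frac{92157}{53} \approx 1738.8$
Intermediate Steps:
$G{\left(Z \right)} = -5$ ($G{\left(Z \right)} = -5 - 0 = -5 + 0 = -5$)
$- 102 \left(-17 + \frac{G{\left(12 \right)}}{106}\right) = - 102 \left(-17 - \frac{5}{106}\right) = \left(-102\right) \left(- \frac{1807}{106}\right) = \frac{92157}{53}$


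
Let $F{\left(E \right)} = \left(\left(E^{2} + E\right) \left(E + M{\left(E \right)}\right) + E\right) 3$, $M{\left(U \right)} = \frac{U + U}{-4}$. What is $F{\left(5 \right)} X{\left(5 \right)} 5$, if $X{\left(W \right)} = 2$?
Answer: $2400$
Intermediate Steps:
$M{\left(U \right)} = - \frac{U}{2}$ ($M{\left(U \right)} = 2 U \left(- \frac{1}{4}\right) = - \frac{U}{2}$)
$F{\left(E \right)} = 3 E + \frac{3 E \left(E + E^{2}\right)}{2}$ ($F{\left(E \right)} = \left(\left(E^{2} + E\right) \left(E - \frac{E}{2}\right) + E\right) 3 = \left(\left(E + E^{2}\right) \frac{E}{2} + E\right) 3 = \left(\frac{E \left(E + E^{2}\right)}{2} + E\right) 3 = \left(E + \frac{E \left(E + E^{2}\right)}{2}\right) 3 = 3 E + \frac{3 E \left(E + E^{2}\right)}{2}$)
$F{\left(5 \right)} X{\left(5 \right)} 5 = \frac{3}{2} \cdot 5 \left(2 + 5 + 5^{2}\right) 2 \cdot 5 = \frac{3}{2} \cdot 5 \left(2 + 5 + 25\right) 2 \cdot 5 = \frac{3}{2} \cdot 5 \cdot 32 \cdot 2 \cdot 5 = 240 \cdot 2 \cdot 5 = 480 \cdot 5 = 2400$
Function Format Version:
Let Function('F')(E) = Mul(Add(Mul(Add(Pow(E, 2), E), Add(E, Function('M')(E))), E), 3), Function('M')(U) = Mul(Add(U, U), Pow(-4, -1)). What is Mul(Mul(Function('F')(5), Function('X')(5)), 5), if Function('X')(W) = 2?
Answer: 2400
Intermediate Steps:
Function('M')(U) = Mul(Rational(-1, 2), U) (Function('M')(U) = Mul(Mul(2, U), Rational(-1, 4)) = Mul(Rational(-1, 2), U))
Function('F')(E) = Add(Mul(3, E), Mul(Rational(3, 2), E, Add(E, Pow(E, 2)))) (Function('F')(E) = Mul(Add(Mul(Add(Pow(E, 2), E), Add(E, Mul(Rational(-1, 2), E))), E), 3) = Mul(Add(Mul(Add(E, Pow(E, 2)), Mul(Rational(1, 2), E)), E), 3) = Mul(Add(Mul(Rational(1, 2), E, Add(E, Pow(E, 2))), E), 3) = Mul(Add(E, Mul(Rational(1, 2), E, Add(E, Pow(E, 2)))), 3) = Add(Mul(3, E), Mul(Rational(3, 2), E, Add(E, Pow(E, 2)))))
Mul(Mul(Function('F')(5), Function('X')(5)), 5) = Mul(Mul(Mul(Rational(3, 2), 5, Add(2, 5, Pow(5, 2))), 2), 5) = Mul(Mul(Mul(Rational(3, 2), 5, Add(2, 5, 25)), 2), 5) = Mul(Mul(Mul(Rational(3, 2), 5, 32), 2), 5) = Mul(Mul(240, 2), 5) = Mul(480, 5) = 2400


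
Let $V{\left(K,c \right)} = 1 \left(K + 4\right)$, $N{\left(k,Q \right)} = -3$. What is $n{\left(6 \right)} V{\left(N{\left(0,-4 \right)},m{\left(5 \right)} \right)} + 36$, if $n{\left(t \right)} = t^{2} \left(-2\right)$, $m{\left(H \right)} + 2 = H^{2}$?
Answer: $-36$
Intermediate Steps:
$m{\left(H \right)} = -2 + H^{2}$
$V{\left(K,c \right)} = 4 + K$ ($V{\left(K,c \right)} = 1 \left(4 + K\right) = 4 + K$)
$n{\left(t \right)} = - 2 t^{2}$
$n{\left(6 \right)} V{\left(N{\left(0,-4 \right)},m{\left(5 \right)} \right)} + 36 = - 2 \cdot 6^{2} \left(4 - 3\right) + 36 = \left(-2\right) 36 \cdot 1 + 36 = \left(-72\right) 1 + 36 = -72 + 36 = -36$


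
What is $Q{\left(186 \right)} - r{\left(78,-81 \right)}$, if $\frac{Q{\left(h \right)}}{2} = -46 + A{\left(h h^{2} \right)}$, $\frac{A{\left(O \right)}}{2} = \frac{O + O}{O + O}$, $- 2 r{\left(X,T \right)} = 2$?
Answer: $-87$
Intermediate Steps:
$r{\left(X,T \right)} = -1$ ($r{\left(X,T \right)} = \left(- \frac{1}{2}\right) 2 = -1$)
$A{\left(O \right)} = 2$ ($A{\left(O \right)} = 2 \frac{O + O}{O + O} = 2 \frac{2 O}{2 O} = 2 \cdot 2 O \frac{1}{2 O} = 2 \cdot 1 = 2$)
$Q{\left(h \right)} = -88$ ($Q{\left(h \right)} = 2 \left(-46 + 2\right) = 2 \left(-44\right) = -88$)
$Q{\left(186 \right)} - r{\left(78,-81 \right)} = -88 - -1 = -88 + 1 = -87$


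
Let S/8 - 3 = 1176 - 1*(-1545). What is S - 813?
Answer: 20979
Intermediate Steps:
S = 21792 (S = 24 + 8*(1176 - 1*(-1545)) = 24 + 8*(1176 + 1545) = 24 + 8*2721 = 24 + 21768 = 21792)
S - 813 = 21792 - 813 = 20979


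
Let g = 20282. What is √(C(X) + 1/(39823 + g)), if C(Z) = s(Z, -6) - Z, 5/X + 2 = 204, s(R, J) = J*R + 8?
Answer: √1153733134690470/12141210 ≈ 2.7976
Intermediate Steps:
s(R, J) = 8 + J*R
X = 5/202 (X = 5/(-2 + 204) = 5/202 ≈ 0.024752)
C(Z) = 8 - 7*Z (C(Z) = (8 - 6*Z) - Z = 8 - 7*Z)
√(C(X) + 1/(39823 + g)) = √((8 - 7*5/202) + 1/(39823 + 20282)) = √((8 - 35/202) + 1/60105) = √(1581/202 + 1/60105) = √(95026207/12141210) = √1153733134690470/12141210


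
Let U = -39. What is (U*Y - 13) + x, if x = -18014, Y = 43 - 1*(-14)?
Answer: -20250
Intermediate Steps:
Y = 57 (Y = 43 + 14 = 57)
(U*Y - 13) + x = (-39*57 - 13) - 18014 = (-2223 - 13) - 18014 = -2236 - 18014 = -20250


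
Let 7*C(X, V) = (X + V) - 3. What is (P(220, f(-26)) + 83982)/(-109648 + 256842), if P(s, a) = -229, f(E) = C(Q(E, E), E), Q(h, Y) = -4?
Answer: 83753/147194 ≈ 0.56900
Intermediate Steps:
C(X, V) = -3/7 + V/7 + X/7 (C(X, V) = ((X + V) - 3)/7 = ((V + X) - 3)/7 = (-3 + V + X)/7 = -3/7 + V/7 + X/7)
f(E) = -1 + E/7 (f(E) = -3/7 + E/7 + (1/7)*(-4) = -3/7 + E/7 - 4/7 = -1 + E/7)
(P(220, f(-26)) + 83982)/(-109648 + 256842) = (-229 + 83982)/(-109648 + 256842) = 83753/147194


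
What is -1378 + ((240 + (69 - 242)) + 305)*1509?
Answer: 559970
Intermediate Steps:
-1378 + ((240 + (69 - 242)) + 305)*1509 = -1378 + ((240 - 173) + 305)*1509 = -1378 + (67 + 305)*1509 = -1378 + 372*1509 = -1378 + 561348 = 559970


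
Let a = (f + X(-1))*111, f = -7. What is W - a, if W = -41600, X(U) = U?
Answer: -40712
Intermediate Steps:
a = -888 (a = (-7 - 1)*111 = -8*111 = -888)
W - a = -41600 - 1*(-888) = -41600 + 888 = -40712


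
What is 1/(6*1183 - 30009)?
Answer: -1/22911 ≈ -4.3647e-5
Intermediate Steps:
1/(6*1183 - 30009) = 1/(7098 - 30009) = 1/(-22911) = -1/22911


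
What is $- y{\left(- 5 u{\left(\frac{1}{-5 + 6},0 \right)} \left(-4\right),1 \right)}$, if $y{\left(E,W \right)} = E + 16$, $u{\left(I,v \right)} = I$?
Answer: $-36$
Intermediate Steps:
$y{\left(E,W \right)} = 16 + E$
$- y{\left(- 5 u{\left(\frac{1}{-5 + 6},0 \right)} \left(-4\right),1 \right)} = - (16 + - \frac{5}{-5 + 6} \left(-4\right)) = - (16 + - \frac{5}{1} \left(-4\right)) = - (16 + \left(-5\right) 1 \left(-4\right)) = - (16 - -20) = - (16 + 20) = \left(-1\right) 36 = -36$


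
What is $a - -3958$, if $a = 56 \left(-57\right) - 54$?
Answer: $712$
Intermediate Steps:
$a = -3246$ ($a = -3192 - 54 = -3246$)
$a - -3958 = -3246 - -3958 = -3246 + 3958 = 712$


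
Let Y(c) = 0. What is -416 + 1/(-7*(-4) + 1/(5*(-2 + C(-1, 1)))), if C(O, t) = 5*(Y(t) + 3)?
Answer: -757471/1821 ≈ -415.96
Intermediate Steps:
C(O, t) = 15 (C(O, t) = 5*(0 + 3) = 5*3 = 15)
-416 + 1/(-7*(-4) + 1/(5*(-2 + C(-1, 1)))) = -416 + 1/(-7*(-4) + 1/(5*(-2 + 15))) = -416 + 1/(28 + 1/(5*13)) = -416 + 1/(28 + 1/65) = -416 + 1/(1821/65) = -416 + 65/1821 = -757471/1821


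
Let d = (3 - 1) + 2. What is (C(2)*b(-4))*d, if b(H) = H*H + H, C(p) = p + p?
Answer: 192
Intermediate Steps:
C(p) = 2*p
b(H) = H + H**2 (b(H) = H**2 + H = H + H**2)
d = 4 (d = 2 + 2 = 4)
(C(2)*b(-4))*d = ((2*2)*(-4*(1 - 4)))*4 = (4*(-4*(-3)))*4 = (4*12)*4 = 48*4 = 192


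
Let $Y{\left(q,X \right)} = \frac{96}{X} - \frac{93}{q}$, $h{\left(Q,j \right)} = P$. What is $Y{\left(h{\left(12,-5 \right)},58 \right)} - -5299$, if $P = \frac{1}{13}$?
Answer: $\frac{118658}{29} \approx 4091.7$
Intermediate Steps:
$P = \frac{1}{13} \approx 0.076923$
$h{\left(Q,j \right)} = \frac{1}{13}$
$Y{\left(q,X \right)} = - \frac{93}{q} + \frac{96}{X}$
$Y{\left(h{\left(12,-5 \right)},58 \right)} - -5299 = \left(- 93 \frac{1}{\frac{1}{13}} + \frac{96}{58}\right) - -5299 = \left(\left(-93\right) 13 + 96 \cdot \frac{1}{58}\right) + 5299 = \left(-1209 + \frac{48}{29}\right) + 5299 = - \frac{35013}{29} + 5299 = \frac{118658}{29}$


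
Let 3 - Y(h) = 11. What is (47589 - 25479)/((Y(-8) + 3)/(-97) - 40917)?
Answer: -1072335/1984472 ≈ -0.54036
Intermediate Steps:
Y(h) = -8 (Y(h) = 3 - 1*11 = 3 - 11 = -8)
(47589 - 25479)/((Y(-8) + 3)/(-97) - 40917) = (47589 - 25479)/((-8 + 3)/(-97) - 40917) = 22110/(-1/97*(-5) - 40917) = 22110/(5/97 - 40917) = 22110/(-3968944/97) = 22110*(-97/3968944) = -1072335/1984472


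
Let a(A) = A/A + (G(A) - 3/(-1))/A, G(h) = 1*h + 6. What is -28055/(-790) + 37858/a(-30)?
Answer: 59911027/2686 ≈ 22305.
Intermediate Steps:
G(h) = 6 + h (G(h) = h + 6 = 6 + h)
a(A) = 1 + (9 + A)/A (a(A) = A/A + ((6 + A) - 3/(-1))/A = 1 + ((6 + A) - 1*(-3))/A = 1 + ((6 + A) + 3)/A = 1 + (9 + A)/A)
-28055/(-790) + 37858/a(-30) = -28055/(-790) + 37858/(2 + 9/(-30)) = -28055*(-1/790) + 37858/(2 + 9*(-1/30)) = 5611/158 + 37858/(2 - 3/10) = 5611/158 + 37858/(17/10) = 5611/158 + 37858*(10/17) = 5611/158 + 378580/17 = 59911027/2686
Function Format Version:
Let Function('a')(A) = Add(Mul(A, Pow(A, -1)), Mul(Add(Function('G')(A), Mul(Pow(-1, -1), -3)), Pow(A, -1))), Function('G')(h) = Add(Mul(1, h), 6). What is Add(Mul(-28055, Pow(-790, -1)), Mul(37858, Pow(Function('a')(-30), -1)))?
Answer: Rational(59911027, 2686) ≈ 22305.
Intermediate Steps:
Function('G')(h) = Add(6, h) (Function('G')(h) = Add(h, 6) = Add(6, h))
Function('a')(A) = Add(1, Mul(Pow(A, -1), Add(9, A))) (Function('a')(A) = Add(Mul(A, Pow(A, -1)), Mul(Add(Add(6, A), Mul(Pow(-1, -1), -3)), Pow(A, -1))) = Add(1, Mul(Add(Add(6, A), Mul(-1, -3)), Pow(A, -1))) = Add(1, Mul(Add(Add(6, A), 3), Pow(A, -1))) = Add(1, Mul(Add(9, A), Pow(A, -1))) = Add(1, Mul(Pow(A, -1), Add(9, A))))
Add(Mul(-28055, Pow(-790, -1)), Mul(37858, Pow(Function('a')(-30), -1))) = Add(Mul(-28055, Pow(-790, -1)), Mul(37858, Pow(Add(2, Mul(9, Pow(-30, -1))), -1))) = Add(Mul(-28055, Rational(-1, 790)), Mul(37858, Pow(Add(2, Mul(9, Rational(-1, 30))), -1))) = Add(Rational(5611, 158), Mul(37858, Pow(Add(2, Rational(-3, 10)), -1))) = Add(Rational(5611, 158), Mul(37858, Pow(Rational(17, 10), -1))) = Add(Rational(5611, 158), Mul(37858, Rational(10, 17))) = Add(Rational(5611, 158), Rational(378580, 17)) = Rational(59911027, 2686)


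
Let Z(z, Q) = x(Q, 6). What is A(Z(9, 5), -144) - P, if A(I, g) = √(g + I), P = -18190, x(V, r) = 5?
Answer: 18190 + I*√139 ≈ 18190.0 + 11.79*I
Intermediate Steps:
Z(z, Q) = 5
A(I, g) = √(I + g)
A(Z(9, 5), -144) - P = √(5 - 144) - 1*(-18190) = √(-139) + 18190 = I*√139 + 18190 = 18190 + I*√139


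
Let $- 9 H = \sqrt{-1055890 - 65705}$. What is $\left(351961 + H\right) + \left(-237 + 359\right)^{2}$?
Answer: $366845 - \frac{i \sqrt{1121595}}{9} \approx 3.6685 \cdot 10^{5} - 117.67 i$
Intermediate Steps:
$H = - \frac{i \sqrt{1121595}}{9}$ ($H = - \frac{\sqrt{-1055890 - 65705}}{9} = - \frac{\sqrt{-1121595}}{9} = - \frac{i \sqrt{1121595}}{9} \approx - 117.67 i$)
$\left(351961 + H\right) + \left(-237 + 359\right)^{2} = \left(351961 - \frac{i \sqrt{1121595}}{9}\right) + \left(-237 + 359\right)^{2} = \left(351961 - \frac{i \sqrt{1121595}}{9}\right) + 122^{2} = \left(351961 - \frac{i \sqrt{1121595}}{9}\right) + 14884 = 366845 - \frac{i \sqrt{1121595}}{9}$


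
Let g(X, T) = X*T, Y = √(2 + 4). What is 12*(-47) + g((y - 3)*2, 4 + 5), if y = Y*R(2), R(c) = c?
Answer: -618 + 36*√6 ≈ -529.82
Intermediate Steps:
Y = √6 ≈ 2.4495
y = 2*√6 (y = √6*2 = 2*√6 ≈ 4.8990)
g(X, T) = T*X
12*(-47) + g((y - 3)*2, 4 + 5) = 12*(-47) + (4 + 5)*((2*√6 - 3)*2) = -564 + 9*((-3 + 2*√6)*2) = -564 + 9*(-6 + 4*√6) = -564 + (-54 + 36*√6) = -618 + 36*√6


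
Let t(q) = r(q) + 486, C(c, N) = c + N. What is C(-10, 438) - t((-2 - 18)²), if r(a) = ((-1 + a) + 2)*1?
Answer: -459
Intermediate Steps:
C(c, N) = N + c
r(a) = 1 + a (r(a) = (1 + a)*1 = 1 + a)
t(q) = 487 + q (t(q) = (1 + q) + 486 = 487 + q)
C(-10, 438) - t((-2 - 18)²) = (438 - 10) - (487 + (-2 - 18)²) = 428 - (487 + (-20)²) = 428 - (487 + 400) = 428 - 1*887 = 428 - 887 = -459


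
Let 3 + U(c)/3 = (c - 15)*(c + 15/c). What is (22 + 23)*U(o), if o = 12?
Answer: -23085/4 ≈ -5771.3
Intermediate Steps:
U(c) = -9 + 3*(-15 + c)*(c + 15/c) (U(c) = -9 + 3*((c - 15)*(c + 15/c)) = -9 + 3*((-15 + c)*(c + 15/c)) = -9 + 3*(-15 + c)*(c + 15/c))
(22 + 23)*U(o) = (22 + 23)*(36 - 675/12 - 45*12 + 3*12**2) = 45*(36 - 675*1/12 - 540 + 3*144) = 45*(36 - 225/4 - 540 + 432) = 45*(-513/4) = -23085/4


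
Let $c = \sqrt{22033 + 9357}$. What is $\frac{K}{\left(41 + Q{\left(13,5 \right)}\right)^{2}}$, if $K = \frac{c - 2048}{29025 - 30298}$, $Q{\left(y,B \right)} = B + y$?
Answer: $\frac{2048}{4431313} - \frac{\sqrt{31390}}{4431313} \approx 0.00042218$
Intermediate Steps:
$c = \sqrt{31390} \approx 177.17$
$K = \frac{2048}{1273} - \frac{\sqrt{31390}}{1273}$ ($K = \frac{\sqrt{31390} - 2048}{29025 - 30298} = \frac{-2048 + \sqrt{31390}}{-1273} = \left(-2048 + \sqrt{31390}\right) \left(- \frac{1}{1273}\right) = \frac{2048}{1273} - \frac{\sqrt{31390}}{1273} \approx 1.4696$)
$\frac{K}{\left(41 + Q{\left(13,5 \right)}\right)^{2}} = \frac{\frac{2048}{1273} - \frac{\sqrt{31390}}{1273}}{\left(41 + \left(5 + 13\right)\right)^{2}} = \frac{\frac{2048}{1273} - \frac{\sqrt{31390}}{1273}}{\left(41 + 18\right)^{2}} = \frac{\frac{2048}{1273} - \frac{\sqrt{31390}}{1273}}{59^{2}} = \frac{\frac{2048}{1273} - \frac{\sqrt{31390}}{1273}}{3481} = \left(\frac{2048}{1273} - \frac{\sqrt{31390}}{1273}\right) \frac{1}{3481} = \frac{2048}{4431313} - \frac{\sqrt{31390}}{4431313}$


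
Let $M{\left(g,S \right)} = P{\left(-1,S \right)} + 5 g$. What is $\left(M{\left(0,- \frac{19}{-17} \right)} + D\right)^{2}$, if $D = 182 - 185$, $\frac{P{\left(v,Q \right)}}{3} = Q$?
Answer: $\frac{36}{289} \approx 0.12457$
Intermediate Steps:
$P{\left(v,Q \right)} = 3 Q$
$D = -3$ ($D = 182 - 185 = -3$)
$M{\left(g,S \right)} = 3 S + 5 g$
$\left(M{\left(0,- \frac{19}{-17} \right)} + D\right)^{2} = \left(\left(3 \left(- \frac{19}{-17}\right) + 5 \cdot 0\right) - 3\right)^{2} = \left(\left(3 \left(\left(-19\right) \left(- \frac{1}{17}\right)\right) + 0\right) - 3\right)^{2} = \left(\left(3 \cdot \frac{19}{17} + 0\right) - 3\right)^{2} = \left(\left(\frac{57}{17} + 0\right) - 3\right)^{2} = \left(\frac{57}{17} - 3\right)^{2} = \left(\frac{6}{17}\right)^{2} = \frac{36}{289}$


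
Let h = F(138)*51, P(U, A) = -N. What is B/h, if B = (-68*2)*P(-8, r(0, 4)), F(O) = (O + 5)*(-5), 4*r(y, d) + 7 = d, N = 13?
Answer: -8/165 ≈ -0.048485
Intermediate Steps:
r(y, d) = -7/4 + d/4
P(U, A) = -13 (P(U, A) = -1*13 = -13)
F(O) = -25 - 5*O (F(O) = (5 + O)*(-5) = -25 - 5*O)
h = -36465 (h = (-25 - 5*138)*51 = (-25 - 690)*51 = -715*51 = -36465)
B = 1768 (B = -68*2*(-13) = -136*(-13) = 1768)
B/h = 1768/(-36465) = 1768*(-1/36465) = -8/165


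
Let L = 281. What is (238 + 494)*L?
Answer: 205692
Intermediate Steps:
(238 + 494)*L = (238 + 494)*281 = 732*281 = 205692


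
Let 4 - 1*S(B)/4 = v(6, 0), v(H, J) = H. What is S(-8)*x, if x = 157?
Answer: -1256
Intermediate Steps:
S(B) = -8 (S(B) = 16 - 4*6 = 16 - 24 = -8)
S(-8)*x = -8*157 = -1256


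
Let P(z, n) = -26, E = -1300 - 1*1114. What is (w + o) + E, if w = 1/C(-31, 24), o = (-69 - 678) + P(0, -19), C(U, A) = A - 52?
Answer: -89237/28 ≈ -3187.0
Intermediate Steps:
E = -2414 (E = -1300 - 1114 = -2414)
C(U, A) = -52 + A
o = -773 (o = (-69 - 678) - 26 = -747 - 26 = -773)
w = -1/28 (w = 1/(-52 + 24) = 1/(-28) = -1/28 ≈ -0.035714)
(w + o) + E = (-1/28 - 773) - 2414 = -21645/28 - 2414 = -89237/28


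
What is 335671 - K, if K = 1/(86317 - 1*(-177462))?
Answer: 88542960708/263779 ≈ 3.3567e+5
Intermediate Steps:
K = 1/263779 (K = 1/(86317 + 177462) = 1/263779 ≈ 3.7911e-6)
335671 - K = 335671 - 1*1/263779 = 335671 - 1/263779 = 88542960708/263779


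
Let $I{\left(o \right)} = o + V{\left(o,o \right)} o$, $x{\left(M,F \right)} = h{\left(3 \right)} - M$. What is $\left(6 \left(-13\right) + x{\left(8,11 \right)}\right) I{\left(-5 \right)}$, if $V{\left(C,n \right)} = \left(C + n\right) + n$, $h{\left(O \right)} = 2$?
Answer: $-5880$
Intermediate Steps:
$V{\left(C,n \right)} = C + 2 n$
$x{\left(M,F \right)} = 2 - M$
$I{\left(o \right)} = o + 3 o^{2}$ ($I{\left(o \right)} = o + \left(o + 2 o\right) o = o + 3 o o = o + 3 o^{2}$)
$\left(6 \left(-13\right) + x{\left(8,11 \right)}\right) I{\left(-5 \right)} = \left(6 \left(-13\right) + \left(2 - 8\right)\right) \left(- 5 \left(1 + 3 \left(-5\right)\right)\right) = \left(-78 + \left(2 - 8\right)\right) \left(- 5 \left(1 - 15\right)\right) = \left(-78 - 6\right) \left(\left(-5\right) \left(-14\right)\right) = \left(-84\right) 70 = -5880$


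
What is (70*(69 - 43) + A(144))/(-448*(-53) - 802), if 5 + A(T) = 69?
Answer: 942/11471 ≈ 0.082120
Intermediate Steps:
A(T) = 64 (A(T) = -5 + 69 = 64)
(70*(69 - 43) + A(144))/(-448*(-53) - 802) = (70*(69 - 43) + 64)/(-448*(-53) - 802) = (70*26 + 64)/(23744 - 802) = (1820 + 64)/22942 = 1884*(1/22942) = 942/11471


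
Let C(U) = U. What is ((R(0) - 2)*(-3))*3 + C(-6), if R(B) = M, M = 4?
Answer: -24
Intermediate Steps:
R(B) = 4
((R(0) - 2)*(-3))*3 + C(-6) = ((4 - 2)*(-3))*3 - 6 = (2*(-3))*3 - 6 = -6*3 - 6 = -18 - 6 = -24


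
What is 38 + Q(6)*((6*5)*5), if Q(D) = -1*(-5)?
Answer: 788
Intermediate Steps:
Q(D) = 5
38 + Q(6)*((6*5)*5) = 38 + 5*((6*5)*5) = 38 + 5*(30*5) = 38 + 5*150 = 38 + 750 = 788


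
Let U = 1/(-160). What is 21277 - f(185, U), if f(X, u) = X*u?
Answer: 680901/32 ≈ 21278.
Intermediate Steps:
U = -1/160 ≈ -0.0062500
21277 - f(185, U) = 21277 - 185*(-1)/160 = 21277 - 1*(-37/32) = 21277 + 37/32 = 680901/32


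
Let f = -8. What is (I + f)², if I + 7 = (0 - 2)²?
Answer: 121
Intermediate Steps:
I = -3 (I = -7 + (0 - 2)² = -7 + (-2)² = -7 + 4 = -3)
(I + f)² = (-3 - 8)² = (-11)² = 121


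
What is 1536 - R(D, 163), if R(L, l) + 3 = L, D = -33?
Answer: 1572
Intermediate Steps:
R(L, l) = -3 + L
1536 - R(D, 163) = 1536 - (-3 - 33) = 1536 - 1*(-36) = 1536 + 36 = 1572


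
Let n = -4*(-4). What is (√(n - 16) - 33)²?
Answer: 1089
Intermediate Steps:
n = 16
(√(n - 16) - 33)² = (√(16 - 16) - 33)² = (√0 - 33)² = (0 - 33)² = (-33)² = 1089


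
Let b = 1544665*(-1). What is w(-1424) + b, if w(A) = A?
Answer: -1546089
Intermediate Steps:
b = -1544665
w(-1424) + b = -1424 - 1544665 = -1546089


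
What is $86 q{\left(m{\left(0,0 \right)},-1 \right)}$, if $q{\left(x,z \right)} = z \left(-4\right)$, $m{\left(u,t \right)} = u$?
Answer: $344$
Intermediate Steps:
$q{\left(x,z \right)} = - 4 z$
$86 q{\left(m{\left(0,0 \right)},-1 \right)} = 86 \left(\left(-4\right) \left(-1\right)\right) = 86 \cdot 4 = 344$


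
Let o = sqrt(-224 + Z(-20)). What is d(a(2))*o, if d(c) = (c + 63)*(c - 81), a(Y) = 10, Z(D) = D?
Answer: -10366*I*sqrt(61) ≈ -80961.0*I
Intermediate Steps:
d(c) = (-81 + c)*(63 + c) (d(c) = (63 + c)*(-81 + c) = (-81 + c)*(63 + c))
o = 2*I*sqrt(61) (o = sqrt(-224 - 20) = sqrt(-244) = 2*I*sqrt(61) ≈ 15.62*I)
d(a(2))*o = (-5103 + 10**2 - 18*10)*(2*I*sqrt(61)) = (-5103 + 100 - 180)*(2*I*sqrt(61)) = -10366*I*sqrt(61)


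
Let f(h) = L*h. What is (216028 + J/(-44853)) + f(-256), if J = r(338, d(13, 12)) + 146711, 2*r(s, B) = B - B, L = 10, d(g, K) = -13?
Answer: 9574533493/44853 ≈ 2.1346e+5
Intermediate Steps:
r(s, B) = 0 (r(s, B) = (B - B)/2 = (½)*0 = 0)
f(h) = 10*h
J = 146711 (J = 0 + 146711 = 146711)
(216028 + J/(-44853)) + f(-256) = (216028 + 146711/(-44853)) + 10*(-256) = (216028 + 146711*(-1/44853)) - 2560 = (216028 - 146711/44853) - 2560 = 9689357173/44853 - 2560 = 9574533493/44853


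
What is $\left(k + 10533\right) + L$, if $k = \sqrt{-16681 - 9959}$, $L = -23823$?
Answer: $-13290 + 12 i \sqrt{185} \approx -13290.0 + 163.22 i$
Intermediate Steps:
$k = 12 i \sqrt{185}$ ($k = \sqrt{-26640} = 12 i \sqrt{185} \approx 163.22 i$)
$\left(k + 10533\right) + L = \left(12 i \sqrt{185} + 10533\right) - 23823 = \left(10533 + 12 i \sqrt{185}\right) - 23823 = -13290 + 12 i \sqrt{185}$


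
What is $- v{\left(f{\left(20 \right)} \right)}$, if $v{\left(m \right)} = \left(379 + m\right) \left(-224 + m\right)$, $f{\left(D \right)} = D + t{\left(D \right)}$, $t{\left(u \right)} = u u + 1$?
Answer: $-157600$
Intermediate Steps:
$t{\left(u \right)} = 1 + u^{2}$ ($t{\left(u \right)} = u^{2} + 1 = 1 + u^{2}$)
$f{\left(D \right)} = 1 + D + D^{2}$ ($f{\left(D \right)} = D + \left(1 + D^{2}\right) = 1 + D + D^{2}$)
$v{\left(m \right)} = \left(-224 + m\right) \left(379 + m\right)$
$- v{\left(f{\left(20 \right)} \right)} = - (-84896 + \left(1 + 20 + 20^{2}\right)^{2} + 155 \left(1 + 20 + 20^{2}\right)) = - (-84896 + \left(1 + 20 + 400\right)^{2} + 155 \left(1 + 20 + 400\right)) = - (-84896 + 421^{2} + 155 \cdot 421) = - (-84896 + 177241 + 65255) = \left(-1\right) 157600 = -157600$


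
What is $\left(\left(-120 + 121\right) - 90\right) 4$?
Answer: $-356$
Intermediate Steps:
$\left(\left(-120 + 121\right) - 90\right) 4 = \left(1 - 90\right) 4 = \left(-89\right) 4 = -356$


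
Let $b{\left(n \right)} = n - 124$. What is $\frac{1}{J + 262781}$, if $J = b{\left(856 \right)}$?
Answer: $\frac{1}{263513} \approx 3.7949 \cdot 10^{-6}$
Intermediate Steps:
$b{\left(n \right)} = -124 + n$ ($b{\left(n \right)} = n - 124 = -124 + n$)
$J = 732$ ($J = -124 + 856 = 732$)
$\frac{1}{J + 262781} = \frac{1}{732 + 262781} = \frac{1}{263513}$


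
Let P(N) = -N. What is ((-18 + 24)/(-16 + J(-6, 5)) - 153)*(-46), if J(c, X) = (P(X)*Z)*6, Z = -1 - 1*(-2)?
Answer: 7044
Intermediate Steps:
Z = 1 (Z = -1 + 2 = 1)
J(c, X) = -6*X (J(c, X) = (-X*1)*6 = -X*6 = -6*X)
((-18 + 24)/(-16 + J(-6, 5)) - 153)*(-46) = ((-18 + 24)/(-16 - 6*5) - 153)*(-46) = (6/(-16 - 30) - 153)*(-46) = (6/(-46) - 153)*(-46) = (6*(-1/46) - 153)*(-46) = (-3/23 - 153)*(-46) = -3522/23*(-46) = 7044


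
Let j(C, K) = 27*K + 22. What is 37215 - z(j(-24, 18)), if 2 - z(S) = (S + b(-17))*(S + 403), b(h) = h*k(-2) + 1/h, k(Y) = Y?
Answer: 9025664/17 ≈ 5.3092e+5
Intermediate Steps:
b(h) = 1/h - 2*h (b(h) = h*(-2) + 1/h = -2*h + 1/h = 1/h - 2*h)
j(C, K) = 22 + 27*K
z(S) = 2 - (403 + S)*(577/17 + S) (z(S) = 2 - (S + (1/(-17) - 2*(-17)))*(S + 403) = 2 - (S + (-1/17 + 34))*(403 + S) = 2 - (S + 577/17)*(403 + S) = 2 - (577/17 + S)*(403 + S) = 2 - (403 + S)*(577/17 + S))
37215 - z(j(-24, 18)) = 37215 - (-232497/17 - (22 + 27*18)**2 - 7428*(22 + 27*18)/17) = 37215 - (-232497/17 - (22 + 486)**2 - 7428*(22 + 486)/17) = 37215 - (-232497/17 - 1*508**2 - 7428/17*508) = 37215 - (-232497/17 - 1*258064 - 3773424/17) = 37215 - (-232497/17 - 258064 - 3773424/17) = 37215 - 1*(-8393009/17) = 37215 + 8393009/17 = 9025664/17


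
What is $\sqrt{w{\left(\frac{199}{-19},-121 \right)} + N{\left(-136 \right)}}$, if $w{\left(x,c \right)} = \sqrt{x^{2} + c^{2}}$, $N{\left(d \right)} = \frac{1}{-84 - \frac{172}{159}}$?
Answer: $\frac{\sqrt{-537738 + 2407984 \sqrt{5325002}}}{6764} \approx 11.02$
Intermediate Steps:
$N{\left(d \right)} = - \frac{159}{13528}$ ($N{\left(d \right)} = \frac{1}{-84 - \frac{172}{159}} = \frac{1}{- \frac{13528}{159}} = - \frac{159}{13528}$)
$w{\left(x,c \right)} = \sqrt{c^{2} + x^{2}}$
$\sqrt{w{\left(\frac{199}{-19},-121 \right)} + N{\left(-136 \right)}} = \sqrt{\sqrt{\left(-121\right)^{2} + \left(\frac{199}{-19}\right)^{2}} - \frac{159}{13528}} = \sqrt{\sqrt{14641 + \left(199 \left(- \frac{1}{19}\right)\right)^{2}} - \frac{159}{13528}} = \sqrt{\sqrt{14641 + \left(- \frac{199}{19}\right)^{2}} - \frac{159}{13528}} = \sqrt{\sqrt{14641 + \frac{39601}{361}} - \frac{159}{13528}} = \sqrt{\sqrt{\frac{5325002}{361}} - \frac{159}{13528}} = \sqrt{\frac{\sqrt{5325002}}{19} - \frac{159}{13528}} = \sqrt{- \frac{159}{13528} + \frac{\sqrt{5325002}}{19}}$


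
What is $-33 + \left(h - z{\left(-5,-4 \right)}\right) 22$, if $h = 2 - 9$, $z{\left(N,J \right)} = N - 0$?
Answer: $-77$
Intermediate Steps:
$z{\left(N,J \right)} = N$ ($z{\left(N,J \right)} = N + 0 = N$)
$h = -7$ ($h = 2 - 9 = -7$)
$-33 + \left(h - z{\left(-5,-4 \right)}\right) 22 = -33 + \left(-7 - -5\right) 22 = -33 + \left(-7 + 5\right) 22 = -33 - 44 = -77$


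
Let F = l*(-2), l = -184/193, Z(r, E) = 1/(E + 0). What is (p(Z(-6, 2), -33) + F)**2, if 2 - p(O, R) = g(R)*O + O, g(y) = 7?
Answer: 324/37249 ≈ 0.0086982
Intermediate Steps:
Z(r, E) = 1/E
p(O, R) = 2 - 8*O (p(O, R) = 2 - (7*O + O) = 2 - 8*O)
l = -184/193 (l = -184*1/193 = -184/193 ≈ -0.95337)
F = 368/193 (F = -184/193*(-2) = 368/193 ≈ 1.9067)
(p(Z(-6, 2), -33) + F)**2 = ((2 - 8/2) + 368/193)**2 = ((2 - 8*1/2) + 368/193)**2 = ((2 - 4) + 368/193)**2 = (-2 + 368/193)**2 = (-18/193)**2 = 324/37249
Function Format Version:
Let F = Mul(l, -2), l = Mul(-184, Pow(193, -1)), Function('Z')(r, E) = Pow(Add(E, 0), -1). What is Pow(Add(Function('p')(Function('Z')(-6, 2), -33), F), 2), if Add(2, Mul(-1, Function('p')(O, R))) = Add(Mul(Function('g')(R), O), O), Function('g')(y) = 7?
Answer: Rational(324, 37249) ≈ 0.0086982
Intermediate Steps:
Function('Z')(r, E) = Pow(E, -1)
Function('p')(O, R) = Add(2, Mul(-8, O)) (Function('p')(O, R) = Add(2, Mul(-1, Add(Mul(7, O), O))) = Add(2, Mul(-1, Mul(8, O))) = Add(2, Mul(-8, O)))
l = Rational(-184, 193) (l = Mul(-184, Rational(1, 193)) = Rational(-184, 193) ≈ -0.95337)
F = Rational(368, 193) (F = Mul(Rational(-184, 193), -2) = Rational(368, 193) ≈ 1.9067)
Pow(Add(Function('p')(Function('Z')(-6, 2), -33), F), 2) = Pow(Add(Add(2, Mul(-8, Pow(2, -1))), Rational(368, 193)), 2) = Pow(Add(Add(2, Mul(-8, Rational(1, 2))), Rational(368, 193)), 2) = Pow(Add(Add(2, -4), Rational(368, 193)), 2) = Pow(Add(-2, Rational(368, 193)), 2) = Pow(Rational(-18, 193), 2) = Rational(324, 37249)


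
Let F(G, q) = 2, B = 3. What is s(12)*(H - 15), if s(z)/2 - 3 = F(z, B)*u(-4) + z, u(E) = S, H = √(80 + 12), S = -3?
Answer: -270 + 36*√23 ≈ -97.350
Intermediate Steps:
H = 2*√23 (H = √92 = 2*√23 ≈ 9.5917)
u(E) = -3
s(z) = -6 + 2*z (s(z) = 6 + 2*(2*(-3) + z) = 6 + 2*(-6 + z) = 6 + (-12 + 2*z) = -6 + 2*z)
s(12)*(H - 15) = (-6 + 2*12)*(2*√23 - 15) = (-6 + 24)*(-15 + 2*√23) = 18*(-15 + 2*√23) = -270 + 36*√23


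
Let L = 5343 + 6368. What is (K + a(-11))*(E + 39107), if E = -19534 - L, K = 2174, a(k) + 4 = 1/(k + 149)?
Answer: 1177181191/69 ≈ 1.7061e+7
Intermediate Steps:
L = 11711
a(k) = -4 + 1/(149 + k) (a(k) = -4 + 1/(k + 149) = -4 + 1/(149 + k))
E = -31245 (E = -19534 - 1*11711 = -19534 - 11711 = -31245)
(K + a(-11))*(E + 39107) = (2174 + (-595 - 4*(-11))/(149 - 11))*(-31245 + 39107) = (2174 + (-595 + 44)/138)*7862 = (2174 + (1/138)*(-551))*7862 = (2174 - 551/138)*7862 = (299461/138)*7862 = 1177181191/69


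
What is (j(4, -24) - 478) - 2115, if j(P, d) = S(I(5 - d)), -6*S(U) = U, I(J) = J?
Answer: -15587/6 ≈ -2597.8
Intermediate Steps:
S(U) = -U/6
j(P, d) = -⅚ + d/6 (j(P, d) = -(5 - d)/6 = -⅚ + d/6)
(j(4, -24) - 478) - 2115 = ((-⅚ + (⅙)*(-24)) - 478) - 2115 = ((-⅚ - 4) - 478) - 2115 = (-29/6 - 478) - 2115 = -2897/6 - 2115 = -15587/6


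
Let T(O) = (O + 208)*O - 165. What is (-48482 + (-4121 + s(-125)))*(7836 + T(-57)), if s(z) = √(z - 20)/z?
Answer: 49236408 + 936*I*√145/125 ≈ 4.9236e+7 + 90.167*I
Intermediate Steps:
T(O) = -165 + O*(208 + O) (T(O) = (208 + O)*O - 165 = O*(208 + O) - 165 = -165 + O*(208 + O))
s(z) = √(-20 + z)/z
(-48482 + (-4121 + s(-125)))*(7836 + T(-57)) = (-48482 + (-4121 + √(-20 - 125)/(-125)))*(7836 + (-165 + (-57)² + 208*(-57))) = (-48482 + (-4121 - I*√145/125))*(7836 + (-165 + 3249 - 11856)) = (-48482 + (-4121 - I*√145/125))*(7836 - 8772) = (-48482 + (-4121 - I*√145/125))*(-936) = (-52603 - I*√145/125)*(-936) = 49236408 + 936*I*√145/125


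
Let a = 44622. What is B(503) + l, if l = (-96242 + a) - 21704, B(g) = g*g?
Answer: 179685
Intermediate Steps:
B(g) = g**2
l = -73324 (l = (-96242 + 44622) - 21704 = -51620 - 21704 = -73324)
B(503) + l = 503**2 - 73324 = 253009 - 73324 = 179685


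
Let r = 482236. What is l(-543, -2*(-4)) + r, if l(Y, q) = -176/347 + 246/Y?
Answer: 30287736142/62807 ≈ 4.8224e+5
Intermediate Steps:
l(Y, q) = -176/347 + 246/Y (l(Y, q) = -176*1/347 + 246/Y = -176/347 + 246/Y)
l(-543, -2*(-4)) + r = (-176/347 + 246/(-543)) + 482236 = (-176/347 + 246*(-1/543)) + 482236 = (-176/347 - 82/181) + 482236 = -60310/62807 + 482236 = 30287736142/62807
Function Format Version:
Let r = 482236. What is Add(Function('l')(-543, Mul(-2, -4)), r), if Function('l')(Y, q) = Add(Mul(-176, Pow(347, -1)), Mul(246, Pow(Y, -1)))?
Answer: Rational(30287736142, 62807) ≈ 4.8224e+5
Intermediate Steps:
Function('l')(Y, q) = Add(Rational(-176, 347), Mul(246, Pow(Y, -1))) (Function('l')(Y, q) = Add(Mul(-176, Rational(1, 347)), Mul(246, Pow(Y, -1))) = Add(Rational(-176, 347), Mul(246, Pow(Y, -1))))
Add(Function('l')(-543, Mul(-2, -4)), r) = Add(Add(Rational(-176, 347), Mul(246, Pow(-543, -1))), 482236) = Add(Add(Rational(-176, 347), Mul(246, Rational(-1, 543))), 482236) = Add(Add(Rational(-176, 347), Rational(-82, 181)), 482236) = Add(Rational(-60310, 62807), 482236) = Rational(30287736142, 62807)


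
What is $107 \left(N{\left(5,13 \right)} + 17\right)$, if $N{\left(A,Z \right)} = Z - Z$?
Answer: $1819$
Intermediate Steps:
$N{\left(A,Z \right)} = 0$
$107 \left(N{\left(5,13 \right)} + 17\right) = 107 \left(0 + 17\right) = 107 \cdot 17 = 1819$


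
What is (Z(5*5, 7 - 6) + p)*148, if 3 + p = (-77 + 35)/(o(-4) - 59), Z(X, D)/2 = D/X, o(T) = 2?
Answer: -153476/475 ≈ -323.11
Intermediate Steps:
Z(X, D) = 2*D/X (Z(X, D) = 2*(D/X) = 2*D/X)
p = -43/19 (p = -3 + (-77 + 35)/(2 - 59) = -3 - 42/(-57) = -3 - 42*(-1/57) = -3 + 14/19 = -43/19 ≈ -2.2632)
(Z(5*5, 7 - 6) + p)*148 = (2*(7 - 6)/((5*5)) - 43/19)*148 = (2*1/25 - 43/19)*148 = (2*1*(1/25) - 43/19)*148 = (2/25 - 43/19)*148 = -1037/475*148 = -153476/475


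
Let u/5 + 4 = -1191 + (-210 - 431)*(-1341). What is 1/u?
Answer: 1/4291930 ≈ 2.3300e-7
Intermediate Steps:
u = 4291930 (u = -20 + 5*(-1191 + (-210 - 431)*(-1341)) = -20 + 5*(-1191 - 641*(-1341)) = -20 + 5*(-1191 + 859581) = -20 + 5*858390 = -20 + 4291950 = 4291930)
1/u = 1/4291930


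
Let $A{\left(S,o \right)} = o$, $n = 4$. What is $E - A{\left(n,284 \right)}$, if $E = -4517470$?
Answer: $-4517754$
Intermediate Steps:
$E - A{\left(n,284 \right)} = -4517470 - 284 = -4517754$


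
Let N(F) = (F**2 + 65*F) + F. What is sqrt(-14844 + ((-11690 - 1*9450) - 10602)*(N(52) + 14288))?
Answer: 6*I*sqrt(18008707) ≈ 25462.0*I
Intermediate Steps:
N(F) = F**2 + 66*F
sqrt(-14844 + ((-11690 - 1*9450) - 10602)*(N(52) + 14288)) = sqrt(-14844 + ((-11690 - 1*9450) - 10602)*(52*(66 + 52) + 14288)) = sqrt(-14844 + ((-11690 - 9450) - 10602)*(52*118 + 14288)) = sqrt(-14844 + (-21140 - 10602)*(6136 + 14288)) = sqrt(-14844 - 31742*20424) = sqrt(-14844 - 648298608) = sqrt(-648313452) = 6*I*sqrt(18008707)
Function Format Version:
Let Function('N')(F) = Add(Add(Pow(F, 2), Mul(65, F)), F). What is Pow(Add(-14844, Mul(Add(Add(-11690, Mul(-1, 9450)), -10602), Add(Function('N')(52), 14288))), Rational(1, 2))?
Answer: Mul(6, I, Pow(18008707, Rational(1, 2))) ≈ Mul(25462., I)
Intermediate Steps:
Function('N')(F) = Add(Pow(F, 2), Mul(66, F))
Pow(Add(-14844, Mul(Add(Add(-11690, Mul(-1, 9450)), -10602), Add(Function('N')(52), 14288))), Rational(1, 2)) = Pow(Add(-14844, Mul(Add(Add(-11690, Mul(-1, 9450)), -10602), Add(Mul(52, Add(66, 52)), 14288))), Rational(1, 2)) = Pow(Add(-14844, Mul(Add(Add(-11690, -9450), -10602), Add(Mul(52, 118), 14288))), Rational(1, 2)) = Pow(Add(-14844, Mul(Add(-21140, -10602), Add(6136, 14288))), Rational(1, 2)) = Pow(Add(-14844, Mul(-31742, 20424)), Rational(1, 2)) = Pow(Add(-14844, -648298608), Rational(1, 2)) = Pow(-648313452, Rational(1, 2)) = Mul(6, I, Pow(18008707, Rational(1, 2)))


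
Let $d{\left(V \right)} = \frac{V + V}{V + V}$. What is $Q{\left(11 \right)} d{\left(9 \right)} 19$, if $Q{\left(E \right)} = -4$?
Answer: $-76$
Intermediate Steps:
$d{\left(V \right)} = 1$ ($d{\left(V \right)} = \frac{2 V}{2 V} = 2 V \frac{1}{2 V} = 1$)
$Q{\left(11 \right)} d{\left(9 \right)} 19 = \left(-4\right) 1 \cdot 19 = \left(-4\right) 19 = -76$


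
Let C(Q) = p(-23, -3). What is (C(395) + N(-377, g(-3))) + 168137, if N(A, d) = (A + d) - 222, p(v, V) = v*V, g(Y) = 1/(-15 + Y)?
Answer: 3016925/18 ≈ 1.6761e+5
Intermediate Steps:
p(v, V) = V*v
C(Q) = 69 (C(Q) = -3*(-23) = 69)
N(A, d) = -222 + A + d
(C(395) + N(-377, g(-3))) + 168137 = (69 + (-222 - 377 + 1/(-15 - 3))) + 168137 = (69 + (-222 - 377 + 1/(-18))) + 168137 = (69 + (-222 - 377 - 1/18)) + 168137 = (69 - 10783/18) + 168137 = -9541/18 + 168137 = 3016925/18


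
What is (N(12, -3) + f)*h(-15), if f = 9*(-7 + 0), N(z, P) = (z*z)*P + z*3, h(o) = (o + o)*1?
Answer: 13770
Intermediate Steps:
h(o) = 2*o (h(o) = (2*o)*1 = 2*o)
N(z, P) = 3*z + P*z² (N(z, P) = z²*P + 3*z = P*z² + 3*z = 3*z + P*z²)
f = -63 (f = 9*(-7) = -63)
(N(12, -3) + f)*h(-15) = (12*(3 - 3*12) - 63)*(2*(-15)) = (12*(3 - 36) - 63)*(-30) = (12*(-33) - 63)*(-30) = (-396 - 63)*(-30) = -459*(-30) = 13770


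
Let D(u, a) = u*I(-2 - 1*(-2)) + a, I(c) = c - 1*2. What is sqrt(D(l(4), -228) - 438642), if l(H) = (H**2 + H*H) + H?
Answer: 7*I*sqrt(8958) ≈ 662.53*I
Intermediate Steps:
l(H) = H + 2*H**2 (l(H) = (H**2 + H**2) + H = 2*H**2 + H = H + 2*H**2)
I(c) = -2 + c (I(c) = c - 2 = -2 + c)
D(u, a) = a - 2*u (D(u, a) = u*(-2 + (-2 - 1*(-2))) + a = u*(-2 + (-2 + 2)) + a = u*(-2 + 0) + a = u*(-2) + a = -2*u + a = a - 2*u)
sqrt(D(l(4), -228) - 438642) = sqrt((-228 - 8*(1 + 2*4)) - 438642) = sqrt((-228 - 8*(1 + 8)) - 438642) = sqrt((-228 - 8*9) - 438642) = sqrt((-228 - 2*36) - 438642) = sqrt((-228 - 72) - 438642) = sqrt(-300 - 438642) = sqrt(-438942) = 7*I*sqrt(8958)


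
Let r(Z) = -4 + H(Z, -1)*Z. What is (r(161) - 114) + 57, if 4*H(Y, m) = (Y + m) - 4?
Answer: 6218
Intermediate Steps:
H(Y, m) = -1 + Y/4 + m/4 (H(Y, m) = ((Y + m) - 4)/4 = (-4 + Y + m)/4 = -1 + Y/4 + m/4)
r(Z) = -4 + Z*(-5/4 + Z/4) (r(Z) = -4 + (-1 + Z/4 + (¼)*(-1))*Z = -4 + (-1 + Z/4 - ¼)*Z = -4 + (-5/4 + Z/4)*Z = -4 + Z*(-5/4 + Z/4))
(r(161) - 114) + 57 = ((-4 + (¼)*161*(-5 + 161)) - 114) + 57 = ((-4 + (¼)*161*156) - 114) + 57 = ((-4 + 6279) - 114) + 57 = (6275 - 114) + 57 = 6161 + 57 = 6218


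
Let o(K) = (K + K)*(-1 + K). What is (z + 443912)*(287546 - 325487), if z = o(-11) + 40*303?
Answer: -17312326536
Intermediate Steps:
o(K) = 2*K*(-1 + K) (o(K) = (2*K)*(-1 + K) = 2*K*(-1 + K))
z = 12384 (z = 2*(-11)*(-1 - 11) + 40*303 = 2*(-11)*(-12) + 12120 = 264 + 12120 = 12384)
(z + 443912)*(287546 - 325487) = (12384 + 443912)*(287546 - 325487) = 456296*(-37941) = -17312326536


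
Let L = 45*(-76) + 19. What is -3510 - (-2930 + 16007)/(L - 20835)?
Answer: -85055283/24236 ≈ -3509.5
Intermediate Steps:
L = -3401 (L = -3420 + 19 = -3401)
-3510 - (-2930 + 16007)/(L - 20835) = -3510 - (-2930 + 16007)/(-3401 - 20835) = -3510 - 13077/(-24236) = -3510 - 13077*(-1)/24236 = -3510 - 1*(-13077/24236) = -3510 + 13077/24236 = -85055283/24236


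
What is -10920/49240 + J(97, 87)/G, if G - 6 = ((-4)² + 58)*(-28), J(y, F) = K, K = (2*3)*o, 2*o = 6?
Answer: -293088/1271623 ≈ -0.23048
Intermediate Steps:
o = 3 (o = (½)*6 = 3)
K = 18 (K = (2*3)*3 = 6*3 = 18)
J(y, F) = 18
G = -2066 (G = 6 + ((-4)² + 58)*(-28) = 6 + (16 + 58)*(-28) = 6 + 74*(-28) = 6 - 2072 = -2066)
-10920/49240 + J(97, 87)/G = -10920/49240 + 18/(-2066) = -10920*1/49240 + 18*(-1/2066) = -273/1231 - 9/1033 = -293088/1271623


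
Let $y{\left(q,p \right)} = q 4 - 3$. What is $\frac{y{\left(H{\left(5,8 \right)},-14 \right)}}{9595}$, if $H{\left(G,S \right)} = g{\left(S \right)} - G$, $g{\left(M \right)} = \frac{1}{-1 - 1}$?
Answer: $- \frac{5}{1919} \approx -0.0026055$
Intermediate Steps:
$g{\left(M \right)} = - \frac{1}{2}$ ($g{\left(M \right)} = \frac{1}{-2} = - \frac{1}{2}$)
$H{\left(G,S \right)} = - \frac{1}{2} - G$
$y{\left(q,p \right)} = -3 + 4 q$ ($y{\left(q,p \right)} = 4 q - 3 = -3 + 4 q$)
$\frac{y{\left(H{\left(5,8 \right)},-14 \right)}}{9595} = \frac{-3 + 4 \left(- \frac{1}{2} - 5\right)}{9595} = \left(-3 + 4 \left(- \frac{1}{2} - 5\right)\right) \frac{1}{9595} = \left(-3 + 4 \left(- \frac{11}{2}\right)\right) \frac{1}{9595} = \left(-3 - 22\right) \frac{1}{9595} = \left(-25\right) \frac{1}{9595} = - \frac{5}{1919}$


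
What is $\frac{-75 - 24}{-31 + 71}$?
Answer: $- \frac{99}{40} \approx -2.475$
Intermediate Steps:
$\frac{-75 - 24}{-31 + 71} = \frac{1}{40} \left(-99\right) = - \frac{99}{40}$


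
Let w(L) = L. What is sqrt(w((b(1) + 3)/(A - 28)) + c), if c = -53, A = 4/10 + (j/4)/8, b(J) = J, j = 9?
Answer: I*sqrt(1015396413)/4371 ≈ 7.2902*I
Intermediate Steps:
A = 109/160 (A = 4/10 + (9/4)/8 = 4*(1/10) + (9*(1/4))*(1/8) = 2/5 + (9/4)*(1/8) = 2/5 + 9/32 = 109/160 ≈ 0.68125)
sqrt(w((b(1) + 3)/(A - 28)) + c) = sqrt((1 + 3)/(109/160 - 28) - 53) = sqrt(4/(-4371/160) - 53) = sqrt(4*(-160/4371) - 53) = sqrt(-640/4371 - 53) = sqrt(-232303/4371) = I*sqrt(1015396413)/4371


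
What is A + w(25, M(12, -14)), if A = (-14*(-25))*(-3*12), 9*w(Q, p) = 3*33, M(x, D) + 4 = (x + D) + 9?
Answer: -12589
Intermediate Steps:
M(x, D) = 5 + D + x (M(x, D) = -4 + ((x + D) + 9) = -4 + ((D + x) + 9) = -4 + (9 + D + x) = 5 + D + x)
w(Q, p) = 11 (w(Q, p) = (3*33)/9 = (⅑)*99 = 11)
A = -12600 (A = 350*(-36) = -12600)
A + w(25, M(12, -14)) = -12600 + 11 = -12589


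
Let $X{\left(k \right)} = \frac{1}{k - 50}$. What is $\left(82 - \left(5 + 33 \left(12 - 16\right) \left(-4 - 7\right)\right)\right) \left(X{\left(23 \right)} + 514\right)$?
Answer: $- \frac{19080875}{27} \approx -7.067 \cdot 10^{5}$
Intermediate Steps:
$X{\left(k \right)} = \frac{1}{-50 + k}$
$\left(82 - \left(5 + 33 \left(12 - 16\right) \left(-4 - 7\right)\right)\right) \left(X{\left(23 \right)} + 514\right) = \left(82 - \left(5 + 33 \left(12 - 16\right) \left(-4 - 7\right)\right)\right) \left(\frac{1}{-50 + 23} + 514\right) = \left(82 - \left(5 + 33 \left(\left(-4\right) \left(-11\right)\right)\right)\right) \left(\frac{1}{-27} + 514\right) = \left(82 - 1457\right) \left(- \frac{1}{27} + 514\right) = \left(82 - 1457\right) \frac{13877}{27} = \left(-1375\right) \frac{13877}{27} = - \frac{19080875}{27}$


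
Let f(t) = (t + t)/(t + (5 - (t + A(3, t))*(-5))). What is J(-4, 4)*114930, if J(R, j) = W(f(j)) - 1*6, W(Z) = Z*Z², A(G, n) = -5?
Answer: 229860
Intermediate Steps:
f(t) = 2*t/(-20 + 6*t) (f(t) = (t + t)/(t + (5 - (t - 5)*(-5))) = (2*t)/(t + (5 - (-5 + t)*(-5))) = (2*t)/(t + (5 - (25 - 5*t))) = (2*t)/(t + (5 + (-25 + 5*t))) = (2*t)/(t + (-20 + 5*t)) = (2*t)/(-20 + 6*t) = 2*t/(-20 + 6*t))
W(Z) = Z³
J(R, j) = -6 + j³/(-10 + 3*j)³ (J(R, j) = (j/(-10 + 3*j))³ - 1*6 = j³/(-10 + 3*j)³ - 6 = -6 + j³/(-10 + 3*j)³)
J(-4, 4)*114930 = (-6 + 4³/(-10 + 3*4)³)*114930 = (-6 + 64/(-10 + 12)³)*114930 = (-6 + 64/2³)*114930 = (-6 + 64*(⅛))*114930 = (-6 + 8)*114930 = 2*114930 = 229860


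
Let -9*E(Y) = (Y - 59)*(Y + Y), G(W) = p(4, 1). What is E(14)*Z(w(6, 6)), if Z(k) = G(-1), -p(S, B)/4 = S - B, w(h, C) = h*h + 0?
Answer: -1680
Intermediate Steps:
w(h, C) = h**2 (w(h, C) = h**2 + 0 = h**2)
p(S, B) = -4*S + 4*B (p(S, B) = -4*(S - B) = -4*S + 4*B)
G(W) = -12 (G(W) = -4*4 + 4*1 = -16 + 4 = -12)
Z(k) = -12
E(Y) = -2*Y*(-59 + Y)/9 (E(Y) = -(Y - 59)*(Y + Y)/9 = -(-59 + Y)*2*Y/9 = -2*Y*(-59 + Y)/9)
E(14)*Z(w(6, 6)) = ((2/9)*14*(59 - 1*14))*(-12) = ((2/9)*14*(59 - 14))*(-12) = ((2/9)*14*45)*(-12) = 140*(-12) = -1680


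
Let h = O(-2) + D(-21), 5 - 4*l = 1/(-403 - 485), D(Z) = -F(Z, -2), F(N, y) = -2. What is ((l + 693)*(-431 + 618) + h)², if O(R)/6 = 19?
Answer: 213028154186172361/12616704 ≈ 1.6885e+10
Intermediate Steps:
O(R) = 114 (O(R) = 6*19 = 114)
D(Z) = 2 (D(Z) = -1*(-2) = 2)
l = 4441/3552 (l = 5/4 - 1/(4*(-403 - 485)) = 5/4 - ¼/(-888) = 5/4 - ¼*(-1/888) = 5/4 + 1/3552 = 4441/3552 ≈ 1.2503)
h = 116 (h = 114 + 2 = 116)
((l + 693)*(-431 + 618) + h)² = ((4441/3552 + 693)*(-431 + 618) + 116)² = ((2465977/3552)*187 + 116)² = (461137699/3552 + 116)² = (461549731/3552)² = 213028154186172361/12616704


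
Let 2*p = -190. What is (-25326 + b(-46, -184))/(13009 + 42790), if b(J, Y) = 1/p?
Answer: -2405971/5300905 ≈ -0.45388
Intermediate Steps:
p = -95 (p = (½)*(-190) = -95)
b(J, Y) = -1/95 (b(J, Y) = 1/(-95) = -1/95)
(-25326 + b(-46, -184))/(13009 + 42790) = (-25326 - 1/95)/(13009 + 42790) = -2405971/95/55799 = -2405971/95*1/55799 = -2405971/5300905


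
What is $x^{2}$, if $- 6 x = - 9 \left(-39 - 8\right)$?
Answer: $\frac{19881}{4} \approx 4970.3$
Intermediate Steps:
$x = - \frac{141}{2}$ ($x = - \frac{\left(-9\right) \left(-39 - 8\right)}{6} = - \frac{\left(-9\right) \left(-47\right)}{6} = \left(- \frac{1}{6}\right) 423 = - \frac{141}{2} \approx -70.5$)
$x^{2} = \left(- \frac{141}{2}\right)^{2} = \frac{19881}{4}$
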